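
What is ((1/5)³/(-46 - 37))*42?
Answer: -42/10375 ≈ -0.0040482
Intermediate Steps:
((1/5)³/(-46 - 37))*42 = ((⅕)³/(-83))*42 = ((1/125)*(-1/83))*42 = -1/10375*42 = -42/10375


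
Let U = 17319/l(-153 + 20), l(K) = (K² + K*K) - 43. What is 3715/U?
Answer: 131269525/17319 ≈ 7579.5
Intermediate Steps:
l(K) = -43 + 2*K² (l(K) = (K² + K²) - 43 = 2*K² - 43 = -43 + 2*K²)
U = 17319/35335 (U = 17319/(-43 + 2*(-153 + 20)²) = 17319/(-43 + 2*(-133)²) = 17319/(-43 + 2*17689) = 17319/(-43 + 35378) = 17319/35335 ≈ 0.49014)
3715/U = 3715/(17319/35335) = 3715*(35335/17319) = 131269525/17319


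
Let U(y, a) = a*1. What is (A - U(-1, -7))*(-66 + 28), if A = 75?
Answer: -3116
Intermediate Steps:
U(y, a) = a
(A - U(-1, -7))*(-66 + 28) = (75 - 1*(-7))*(-66 + 28) = (75 + 7)*(-38) = 82*(-38) = -3116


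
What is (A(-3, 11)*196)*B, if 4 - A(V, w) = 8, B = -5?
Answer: 3920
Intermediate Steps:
A(V, w) = -4 (A(V, w) = 4 - 1*8 = 4 - 8 = -4)
(A(-3, 11)*196)*B = -4*196*(-5) = -784*(-5) = 3920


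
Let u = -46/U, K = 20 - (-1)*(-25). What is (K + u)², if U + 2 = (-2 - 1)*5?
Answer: 1521/289 ≈ 5.2630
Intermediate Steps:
U = -17 (U = -2 + (-2 - 1)*5 = -2 - 3*5 = -2 - 15 = -17)
K = -5 (K = 20 - 1*25 = 20 - 25 = -5)
u = 46/17 (u = -46/(-17) = -46*(-1/17) = 46/17 ≈ 2.7059)
(K + u)² = (-5 + 46/17)² = (-39/17)² = 1521/289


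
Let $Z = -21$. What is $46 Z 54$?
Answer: $-52164$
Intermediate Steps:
$46 Z 54 = 46 \left(-21\right) 54 = \left(-966\right) 54 = -52164$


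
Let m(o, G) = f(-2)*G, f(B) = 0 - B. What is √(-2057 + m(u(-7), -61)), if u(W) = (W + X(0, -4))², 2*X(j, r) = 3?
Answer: I*√2179 ≈ 46.68*I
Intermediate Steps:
X(j, r) = 3/2 (X(j, r) = (½)*3 = 3/2)
f(B) = -B
u(W) = (3/2 + W)² (u(W) = (W + 3/2)² = (3/2 + W)²)
m(o, G) = 2*G (m(o, G) = (-1*(-2))*G = 2*G)
√(-2057 + m(u(-7), -61)) = √(-2057 + 2*(-61)) = √(-2057 - 122) = √(-2179) = I*√2179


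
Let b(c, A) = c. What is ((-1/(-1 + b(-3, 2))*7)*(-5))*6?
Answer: -105/2 ≈ -52.500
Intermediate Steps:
((-1/(-1 + b(-3, 2))*7)*(-5))*6 = ((-1/(-1 - 3)*7)*(-5))*6 = ((-1/(-4)*7)*(-5))*6 = ((-1*(-¼)*7)*(-5))*6 = (((¼)*7)*(-5))*6 = ((7/4)*(-5))*6 = -35/4*6 = -105/2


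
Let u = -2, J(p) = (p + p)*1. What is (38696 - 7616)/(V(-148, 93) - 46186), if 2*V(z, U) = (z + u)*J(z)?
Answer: -15540/11993 ≈ -1.2958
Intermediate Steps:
J(p) = 2*p (J(p) = (2*p)*1 = 2*p)
V(z, U) = z*(-2 + z) (V(z, U) = ((z - 2)*(2*z))/2 = ((-2 + z)*(2*z))/2 = (2*z*(-2 + z))/2 = z*(-2 + z))
(38696 - 7616)/(V(-148, 93) - 46186) = (38696 - 7616)/(-148*(-2 - 148) - 46186) = 31080/(-148*(-150) - 46186) = 31080/(22200 - 46186) = 31080/(-23986) = 31080*(-1/23986) = -15540/11993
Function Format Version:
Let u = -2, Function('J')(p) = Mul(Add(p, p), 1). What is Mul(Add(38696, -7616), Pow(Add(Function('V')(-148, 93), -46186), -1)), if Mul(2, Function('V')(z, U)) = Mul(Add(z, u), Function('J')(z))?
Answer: Rational(-15540, 11993) ≈ -1.2958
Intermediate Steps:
Function('J')(p) = Mul(2, p) (Function('J')(p) = Mul(Mul(2, p), 1) = Mul(2, p))
Function('V')(z, U) = Mul(z, Add(-2, z)) (Function('V')(z, U) = Mul(Rational(1, 2), Mul(Add(z, -2), Mul(2, z))) = Mul(Rational(1, 2), Mul(Add(-2, z), Mul(2, z))) = Mul(Rational(1, 2), Mul(2, z, Add(-2, z))) = Mul(z, Add(-2, z)))
Mul(Add(38696, -7616), Pow(Add(Function('V')(-148, 93), -46186), -1)) = Mul(Add(38696, -7616), Pow(Add(Mul(-148, Add(-2, -148)), -46186), -1)) = Mul(31080, Pow(Add(Mul(-148, -150), -46186), -1)) = Mul(31080, Pow(Add(22200, -46186), -1)) = Mul(31080, Pow(-23986, -1)) = Mul(31080, Rational(-1, 23986)) = Rational(-15540, 11993)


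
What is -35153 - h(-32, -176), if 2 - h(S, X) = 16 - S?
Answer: -35107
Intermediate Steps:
h(S, X) = -14 + S (h(S, X) = 2 - (16 - S) = 2 + (-16 + S) = -14 + S)
-35153 - h(-32, -176) = -35153 - (-14 - 32) = -35153 - 1*(-46) = -35153 + 46 = -35107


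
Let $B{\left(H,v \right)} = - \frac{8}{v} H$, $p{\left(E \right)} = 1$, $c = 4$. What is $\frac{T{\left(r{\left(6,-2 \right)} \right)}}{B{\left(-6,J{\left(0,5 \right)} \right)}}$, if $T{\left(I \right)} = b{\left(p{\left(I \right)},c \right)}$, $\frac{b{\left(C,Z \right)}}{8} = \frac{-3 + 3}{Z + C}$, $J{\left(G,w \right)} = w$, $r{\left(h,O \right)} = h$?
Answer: $0$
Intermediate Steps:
$b{\left(C,Z \right)} = 0$ ($b{\left(C,Z \right)} = 8 \frac{-3 + 3}{Z + C} = 8 \frac{0}{C + Z} = 8 \cdot 0 = 0$)
$T{\left(I \right)} = 0$
$B{\left(H,v \right)} = - \frac{8 H}{v}$
$\frac{T{\left(r{\left(6,-2 \right)} \right)}}{B{\left(-6,J{\left(0,5 \right)} \right)}} = \frac{0}{\left(-8\right) \left(-6\right) \frac{1}{5}} = \frac{0}{\frac{48}{5}} = 0 \cdot \frac{5}{48} = 0$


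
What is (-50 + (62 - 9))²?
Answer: 9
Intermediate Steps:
(-50 + (62 - 9))² = (-50 + 53)² = 3² = 9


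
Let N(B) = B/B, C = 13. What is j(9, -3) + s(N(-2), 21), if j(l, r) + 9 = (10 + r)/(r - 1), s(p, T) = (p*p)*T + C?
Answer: 93/4 ≈ 23.250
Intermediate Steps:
N(B) = 1
s(p, T) = 13 + T*p² (s(p, T) = (p*p)*T + 13 = p²*T + 13 = T*p² + 13 = 13 + T*p²)
j(l, r) = -9 + (10 + r)/(-1 + r) (j(l, r) = -9 + (10 + r)/(r - 1) = -9 + (10 + r)/(-1 + r))
j(9, -3) + s(N(-2), 21) = (19 - 8*(-3))/(-1 - 3) + (13 + 21*1²) = (19 + 24)/(-4) + (13 + 21*1) = -¼*43 + (13 + 21) = -43/4 + 34 = 93/4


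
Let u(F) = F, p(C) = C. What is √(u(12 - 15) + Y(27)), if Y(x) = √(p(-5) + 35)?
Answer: √(-3 + √30) ≈ 1.5739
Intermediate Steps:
Y(x) = √30 (Y(x) = √(-5 + 35) = √30)
√(u(12 - 15) + Y(27)) = √((12 - 15) + √30) = √(-3 + √30)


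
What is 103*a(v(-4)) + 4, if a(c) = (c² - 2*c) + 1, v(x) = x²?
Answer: 23179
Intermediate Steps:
a(c) = 1 + c² - 2*c
103*a(v(-4)) + 4 = 103*(1 + ((-4)²)² - 2*(-4)²) + 4 = 103*(1 + 16² - 2*16) + 4 = 103*(1 + 256 - 32) + 4 = 103*225 + 4 = 23175 + 4 = 23179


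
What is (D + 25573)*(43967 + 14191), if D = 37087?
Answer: 3644180280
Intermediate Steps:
(D + 25573)*(43967 + 14191) = (37087 + 25573)*(43967 + 14191) = 62660*58158 = 3644180280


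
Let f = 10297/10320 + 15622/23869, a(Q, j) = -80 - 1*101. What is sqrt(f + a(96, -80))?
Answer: I*sqrt(680148537106160235)/61582020 ≈ 13.392*I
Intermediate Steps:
a(Q, j) = -181 (a(Q, j) = -80 - 101 = -181)
f = 406998133/246328080 (f = 10297*(1/10320) + 15622*(1/23869) = 10297/10320 + 15622/23869 = 406998133/246328080 ≈ 1.6523)
sqrt(f + a(96, -80)) = sqrt(406998133/246328080 - 181) = sqrt(-44178384347/246328080) = I*sqrt(680148537106160235)/61582020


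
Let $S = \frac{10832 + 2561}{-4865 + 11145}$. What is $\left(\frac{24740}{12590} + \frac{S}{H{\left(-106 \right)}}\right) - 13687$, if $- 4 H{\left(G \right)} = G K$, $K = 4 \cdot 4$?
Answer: $- \frac{45877208206693}{3352364480} \approx -13685.0$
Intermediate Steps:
$S = \frac{13393}{6280} \approx 2.1326$
$K = 16$
$H{\left(G \right)} = - 4 G$ ($H{\left(G \right)} = - \frac{G 16}{4} = - \frac{16 G}{4} = - 4 G$)
$\left(\frac{24740}{12590} + \frac{S}{H{\left(-106 \right)}}\right) - 13687 = \left(\frac{24740}{12590} + \frac{13393}{6280 \left(\left(-4\right) \left(-106\right)\right)}\right) - 13687 = \left(24740 \cdot \frac{1}{12590} + \frac{13393}{6280 \cdot 424}\right) - 13687 = \left(\frac{2474}{1259} + \frac{13393}{6280} \cdot \frac{1}{424}\right) - 13687 = \left(\frac{2474}{1259} + \frac{13393}{2662720}\right) - 13687 = \frac{6604431067}{3352364480} - 13687 = - \frac{45877208206693}{3352364480}$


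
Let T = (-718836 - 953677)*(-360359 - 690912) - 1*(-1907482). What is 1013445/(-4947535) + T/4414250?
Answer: 347963187654705957/873586254950 ≈ 3.9832e+5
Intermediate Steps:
T = 1758266321505 (T = -1672513*(-1051271) + 1907482 = 1758264414023 + 1907482 = 1758266321505)
1013445/(-4947535) + T/4414250 = 1013445/(-4947535) + 1758266321505/4414250 = 1013445*(-1/4947535) + 1758266321505*(1/4414250) = -202689/989507 + 351653264301/882850 = 347963187654705957/873586254950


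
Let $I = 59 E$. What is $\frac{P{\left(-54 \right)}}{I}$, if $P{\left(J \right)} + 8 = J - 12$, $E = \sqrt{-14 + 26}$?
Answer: $- \frac{37 \sqrt{3}}{177} \approx -0.36207$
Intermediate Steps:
$E = 2 \sqrt{3}$ ($E = \sqrt{12} = 2 \sqrt{3} \approx 3.4641$)
$I = 118 \sqrt{3}$ ($I = 59 \cdot 2 \sqrt{3} = 118 \sqrt{3} \approx 204.38$)
$P{\left(J \right)} = -20 + J$ ($P{\left(J \right)} = -8 + \left(J - 12\right) = -8 + \left(-12 + J\right) = -20 + J$)
$\frac{P{\left(-54 \right)}}{I} = \frac{-20 - 54}{118 \sqrt{3}} = - 74 \frac{\sqrt{3}}{354} = - \frac{37 \sqrt{3}}{177}$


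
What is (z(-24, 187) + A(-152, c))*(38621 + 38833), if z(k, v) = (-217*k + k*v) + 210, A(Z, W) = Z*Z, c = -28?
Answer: 1861529436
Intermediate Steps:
A(Z, W) = Z²
z(k, v) = 210 - 217*k + k*v
(z(-24, 187) + A(-152, c))*(38621 + 38833) = ((210 - 217*(-24) - 24*187) + (-152)²)*(38621 + 38833) = ((210 + 5208 - 4488) + 23104)*77454 = (930 + 23104)*77454 = 24034*77454 = 1861529436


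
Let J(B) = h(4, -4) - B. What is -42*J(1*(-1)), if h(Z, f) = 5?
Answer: -252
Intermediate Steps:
J(B) = 5 - B
-42*J(1*(-1)) = -42*(5 - (-1)) = -42*(5 - 1*(-1)) = -42*(5 + 1) = -42*6 = -252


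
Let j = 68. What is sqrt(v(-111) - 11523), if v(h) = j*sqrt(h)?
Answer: sqrt(-11523 + 68*I*sqrt(111)) ≈ 3.3354 + 107.4*I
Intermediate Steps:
v(h) = 68*sqrt(h)
sqrt(v(-111) - 11523) = sqrt(68*sqrt(-111) - 11523) = sqrt(68*(I*sqrt(111)) - 11523) = sqrt(68*I*sqrt(111) - 11523) = sqrt(-11523 + 68*I*sqrt(111))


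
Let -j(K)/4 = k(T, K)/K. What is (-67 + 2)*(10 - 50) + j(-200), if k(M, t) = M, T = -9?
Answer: 129991/50 ≈ 2599.8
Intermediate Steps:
j(K) = 36/K (j(K) = -(-36)/K = 36/K)
(-67 + 2)*(10 - 50) + j(-200) = (-67 + 2)*(10 - 50) + 36/(-200) = -65*(-40) + 36*(-1/200) = 2600 - 9/50 = 129991/50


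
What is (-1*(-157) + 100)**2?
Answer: 66049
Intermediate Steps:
(-1*(-157) + 100)**2 = (157 + 100)**2 = 257**2 = 66049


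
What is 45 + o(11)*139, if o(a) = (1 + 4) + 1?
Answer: 879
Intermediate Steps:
o(a) = 6 (o(a) = 5 + 1 = 6)
45 + o(11)*139 = 45 + 6*139 = 45 + 834 = 879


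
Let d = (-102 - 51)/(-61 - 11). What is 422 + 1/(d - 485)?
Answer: 1630178/3863 ≈ 422.00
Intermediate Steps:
d = 17/8 (d = -153/(-72) = -153*(-1/72) = 17/8 ≈ 2.1250)
422 + 1/(d - 485) = 422 + 1/(17/8 - 485) = 422 + 1/(-3863/8) = 422 - 8/3863 = 1630178/3863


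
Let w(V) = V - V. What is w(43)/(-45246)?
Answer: 0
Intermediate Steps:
w(V) = 0
w(43)/(-45246) = 0/(-45246) = 0*(-1/45246) = 0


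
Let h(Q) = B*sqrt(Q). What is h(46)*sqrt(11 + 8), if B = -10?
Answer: -10*sqrt(874) ≈ -295.63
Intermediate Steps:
h(Q) = -10*sqrt(Q)
h(46)*sqrt(11 + 8) = (-10*sqrt(46))*sqrt(11 + 8) = (-10*sqrt(46))*sqrt(19) = -10*sqrt(874)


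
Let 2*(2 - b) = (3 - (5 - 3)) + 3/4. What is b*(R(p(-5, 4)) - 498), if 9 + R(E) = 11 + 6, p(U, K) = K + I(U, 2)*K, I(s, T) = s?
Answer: -2205/4 ≈ -551.25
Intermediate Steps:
p(U, K) = K + K*U (p(U, K) = K + U*K = K + K*U)
R(E) = 8 (R(E) = -9 + (11 + 6) = -9 + 17 = 8)
b = 9/8 (b = 2 - ((3 - (5 - 3)) + 3/4)/2 = 2 - ((3 - 1*2) + 3*(¼))/2 = 2 - ((3 - 2) + ¾)/2 = 2 - (1 + ¾)/2 = 2 - ½*7/4 = 2 - 7/8 = 9/8 ≈ 1.1250)
b*(R(p(-5, 4)) - 498) = 9*(8 - 498)/8 = (9/8)*(-490) = -2205/4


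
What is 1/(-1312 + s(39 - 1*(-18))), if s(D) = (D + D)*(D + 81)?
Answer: 1/14420 ≈ 6.9348e-5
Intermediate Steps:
s(D) = 2*D*(81 + D) (s(D) = (2*D)*(81 + D) = 2*D*(81 + D))
1/(-1312 + s(39 - 1*(-18))) = 1/(-1312 + 2*(39 - 1*(-18))*(81 + (39 - 1*(-18)))) = 1/(-1312 + 2*(39 + 18)*(81 + (39 + 18))) = 1/(-1312 + 2*57*(81 + 57)) = 1/(-1312 + 2*57*138) = 1/(-1312 + 15732) = 1/14420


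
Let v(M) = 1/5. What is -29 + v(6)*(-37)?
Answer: -182/5 ≈ -36.400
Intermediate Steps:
v(M) = ⅕
-29 + v(6)*(-37) = -29 + (⅕)*(-37) = -29 - 37/5 = -182/5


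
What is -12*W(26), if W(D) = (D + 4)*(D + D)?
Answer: -18720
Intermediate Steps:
W(D) = 2*D*(4 + D) (W(D) = (4 + D)*(2*D) = 2*D*(4 + D))
-12*W(26) = -24*26*(4 + 26) = -24*26*30 = -12*1560 = -18720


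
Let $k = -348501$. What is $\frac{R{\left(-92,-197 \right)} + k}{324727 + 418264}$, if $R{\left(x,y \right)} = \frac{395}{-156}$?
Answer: $- \frac{54366551}{115906596} \approx -0.46905$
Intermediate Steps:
$R{\left(x,y \right)} = - \frac{395}{156}$ ($R{\left(x,y \right)} = 395 \left(- \frac{1}{156}\right) = - \frac{395}{156}$)
$\frac{R{\left(-92,-197 \right)} + k}{324727 + 418264} = \frac{- \frac{395}{156} - 348501}{324727 + 418264} = - \frac{54366551}{156 \cdot 742991} = \left(- \frac{54366551}{156}\right) \frac{1}{742991} = - \frac{54366551}{115906596}$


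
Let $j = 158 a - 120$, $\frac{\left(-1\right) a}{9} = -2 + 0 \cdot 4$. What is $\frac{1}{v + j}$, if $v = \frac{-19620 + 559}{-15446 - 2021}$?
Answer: $\frac{17467}{47599169} \approx 0.00036696$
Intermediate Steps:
$a = 18$ ($a = - 9 \left(-2 + 0 \cdot 4\right) = - 9 \left(-2 + 0\right) = \left(-9\right) \left(-2\right) = 18$)
$v = \frac{19061}{17467}$ ($v = - \frac{19061}{-17467} = \left(-19061\right) \left(- \frac{1}{17467}\right) = \frac{19061}{17467} \approx 1.0913$)
$j = 2724$ ($j = 158 \cdot 18 - 120 = 2844 - 120 = 2724$)
$\frac{1}{v + j} = \frac{1}{\frac{19061}{17467} + 2724} = \frac{1}{\frac{47599169}{17467}} = \frac{17467}{47599169}$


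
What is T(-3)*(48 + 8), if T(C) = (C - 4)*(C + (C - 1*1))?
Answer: 2744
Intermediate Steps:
T(C) = (-1 + 2*C)*(-4 + C) (T(C) = (-4 + C)*(C + (C - 1)) = (-4 + C)*(C + (-1 + C)) = (-4 + C)*(-1 + 2*C) = (-1 + 2*C)*(-4 + C))
T(-3)*(48 + 8) = (4 - 9*(-3) + 2*(-3)²)*(48 + 8) = (4 + 27 + 2*9)*56 = (4 + 27 + 18)*56 = 49*56 = 2744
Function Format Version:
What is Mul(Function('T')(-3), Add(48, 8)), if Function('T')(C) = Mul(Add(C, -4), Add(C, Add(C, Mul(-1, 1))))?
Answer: 2744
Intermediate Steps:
Function('T')(C) = Mul(Add(-1, Mul(2, C)), Add(-4, C)) (Function('T')(C) = Mul(Add(-4, C), Add(C, Add(C, -1))) = Mul(Add(-4, C), Add(C, Add(-1, C))) = Mul(Add(-4, C), Add(-1, Mul(2, C))) = Mul(Add(-1, Mul(2, C)), Add(-4, C)))
Mul(Function('T')(-3), Add(48, 8)) = Mul(Add(4, Mul(-9, -3), Mul(2, Pow(-3, 2))), Add(48, 8)) = Mul(Add(4, 27, Mul(2, 9)), 56) = Mul(Add(4, 27, 18), 56) = Mul(49, 56) = 2744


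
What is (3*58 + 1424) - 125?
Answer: 1473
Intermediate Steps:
(3*58 + 1424) - 125 = (174 + 1424) - 125 = 1598 - 125 = 1473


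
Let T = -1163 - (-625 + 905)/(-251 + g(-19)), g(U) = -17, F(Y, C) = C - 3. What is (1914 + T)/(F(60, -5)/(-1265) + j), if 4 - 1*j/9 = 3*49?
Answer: -63739555/109079149 ≈ -0.58434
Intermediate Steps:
F(Y, C) = -3 + C
T = -77851/67 (T = -1163 - (-625 + 905)/(-251 - 17) = -1163 - 280/(-268) = -1163 - 280*(-1)/268 = -1163 - 1*(-70/67) = -1163 + 70/67 = -77851/67 ≈ -1162.0)
j = -1287 (j = 36 - 27*49 = 36 - 9*147 = 36 - 1323 = -1287)
(1914 + T)/(F(60, -5)/(-1265) + j) = (1914 - 77851/67)/((-3 - 5)/(-1265) - 1287) = 50387/(67*(-8*(-1/1265) - 1287)) = 50387/(67*(8/1265 - 1287)) = 50387/(67*(-1628047/1265)) = (50387/67)*(-1265/1628047) = -63739555/109079149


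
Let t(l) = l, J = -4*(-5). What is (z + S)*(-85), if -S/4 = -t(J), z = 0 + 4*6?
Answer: -8840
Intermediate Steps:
J = 20
z = 24 (z = 0 + 24 = 24)
S = 80 (S = -(-4)*20 = -4*(-20) = 80)
(z + S)*(-85) = (24 + 80)*(-85) = 104*(-85) = -8840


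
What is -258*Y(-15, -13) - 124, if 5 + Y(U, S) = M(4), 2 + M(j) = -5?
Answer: 2972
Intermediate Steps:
M(j) = -7 (M(j) = -2 - 5 = -7)
Y(U, S) = -12 (Y(U, S) = -5 - 7 = -12)
-258*Y(-15, -13) - 124 = -258*(-12) - 124 = 3096 - 124 = 2972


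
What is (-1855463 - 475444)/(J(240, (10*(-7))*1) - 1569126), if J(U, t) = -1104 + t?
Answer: 2330907/1570300 ≈ 1.4844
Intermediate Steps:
(-1855463 - 475444)/(J(240, (10*(-7))*1) - 1569126) = (-1855463 - 475444)/((-1104 + (10*(-7))*1) - 1569126) = -2330907/((-1104 - 70*1) - 1569126) = -2330907/((-1104 - 70) - 1569126) = -2330907/(-1174 - 1569126) = -2330907/(-1570300) = -2330907*(-1/1570300) = 2330907/1570300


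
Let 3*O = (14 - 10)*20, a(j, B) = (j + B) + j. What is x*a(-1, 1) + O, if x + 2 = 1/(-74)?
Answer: 6367/222 ≈ 28.680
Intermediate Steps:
a(j, B) = B + 2*j (a(j, B) = (B + j) + j = B + 2*j)
x = -149/74 (x = -2 + 1/(-74) = -2 - 1/74 = -149/74 ≈ -2.0135)
O = 80/3 (O = ((14 - 10)*20)/3 = (4*20)/3 = (⅓)*80 = 80/3 ≈ 26.667)
x*a(-1, 1) + O = -149*(1 + 2*(-1))/74 + 80/3 = -149*(1 - 2)/74 + 80/3 = -149/74*(-1) + 80/3 = 149/74 + 80/3 = 6367/222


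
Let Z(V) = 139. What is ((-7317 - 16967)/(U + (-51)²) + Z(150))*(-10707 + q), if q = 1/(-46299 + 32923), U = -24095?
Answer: -215680970077175/143751872 ≈ -1.5004e+6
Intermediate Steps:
q = -1/13376 (q = 1/(-13376) = -1/13376 ≈ -7.4761e-5)
((-7317 - 16967)/(U + (-51)²) + Z(150))*(-10707 + q) = ((-7317 - 16967)/(-24095 + (-51)²) + 139)*(-10707 - 1/13376) = (-24284/(-24095 + 2601) + 139)*(-143216833/13376) = (-24284/(-21494) + 139)*(-143216833/13376) = (-24284*(-1/21494) + 139)*(-143216833/13376) = (12142/10747 + 139)*(-143216833/13376) = (1505975/10747)*(-143216833/13376) = -215680970077175/143751872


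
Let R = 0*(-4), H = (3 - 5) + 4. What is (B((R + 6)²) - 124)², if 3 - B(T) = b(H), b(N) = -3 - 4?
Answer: 12996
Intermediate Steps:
H = 2 (H = -2 + 4 = 2)
R = 0
b(N) = -7
B(T) = 10 (B(T) = 3 - 1*(-7) = 3 + 7 = 10)
(B((R + 6)²) - 124)² = (10 - 124)² = (-114)² = 12996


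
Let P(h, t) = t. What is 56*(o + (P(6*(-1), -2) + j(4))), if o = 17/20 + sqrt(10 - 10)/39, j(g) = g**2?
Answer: 4158/5 ≈ 831.60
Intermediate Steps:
o = 17/20 (o = 17*(1/20) + sqrt(0)*(1/39) = 17/20 + 0*(1/39) = 17/20 + 0 = 17/20 ≈ 0.85000)
56*(o + (P(6*(-1), -2) + j(4))) = 56*(17/20 + (-2 + 4**2)) = 56*(17/20 + (-2 + 16)) = 56*(17/20 + 14) = 56*(297/20) = 4158/5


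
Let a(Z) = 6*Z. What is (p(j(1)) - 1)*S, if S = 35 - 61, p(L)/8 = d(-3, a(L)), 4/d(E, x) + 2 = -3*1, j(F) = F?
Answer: 962/5 ≈ 192.40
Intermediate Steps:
d(E, x) = -4/5 (d(E, x) = 4/(-2 - 3*1) = 4/(-2 - 3) = 4/(-5) = 4*(-1/5) = -4/5)
p(L) = -32/5 (p(L) = 8*(-4/5) = -32/5)
S = -26
(p(j(1)) - 1)*S = (-32/5 - 1)*(-26) = -37/5*(-26) = 962/5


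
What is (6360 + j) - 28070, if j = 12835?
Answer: -8875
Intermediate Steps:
(6360 + j) - 28070 = (6360 + 12835) - 28070 = 19195 - 28070 = -8875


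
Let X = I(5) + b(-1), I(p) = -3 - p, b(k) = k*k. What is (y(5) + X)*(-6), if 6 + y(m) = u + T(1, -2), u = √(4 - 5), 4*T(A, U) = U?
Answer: 81 - 6*I ≈ 81.0 - 6.0*I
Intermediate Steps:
T(A, U) = U/4
b(k) = k²
u = I (u = √(-1) = I ≈ 1.0*I)
y(m) = -13/2 + I (y(m) = -6 + (I + (¼)*(-2)) = -6 + (I - ½) = -6 + (-½ + I) = -13/2 + I)
X = -7 (X = (-3 - 1*5) + (-1)² = (-3 - 5) + 1 = -8 + 1 = -7)
(y(5) + X)*(-6) = ((-13/2 + I) - 7)*(-6) = (-27/2 + I)*(-6) = 81 - 6*I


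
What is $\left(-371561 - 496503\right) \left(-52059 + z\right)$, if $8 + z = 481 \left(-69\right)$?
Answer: $74007664384$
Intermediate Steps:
$z = -33197$ ($z = -8 + 481 \left(-69\right) = -8 - 33189 = -33197$)
$\left(-371561 - 496503\right) \left(-52059 + z\right) = \left(-371561 - 496503\right) \left(-52059 - 33197\right) = \left(-868064\right) \left(-85256\right) = 74007664384$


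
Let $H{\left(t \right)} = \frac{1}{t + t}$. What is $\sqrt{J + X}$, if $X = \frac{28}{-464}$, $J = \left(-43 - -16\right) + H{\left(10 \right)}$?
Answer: $\frac{i \sqrt{2271570}}{290} \approx 5.1972 i$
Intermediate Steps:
$H{\left(t \right)} = \frac{1}{2 t}$
$J = - \frac{539}{20}$ ($J = \left(-43 - -16\right) + \frac{1}{2 \cdot 10} = \left(-43 + 16\right) + \frac{1}{2} \cdot \frac{1}{10} = -27 + \frac{1}{20} = - \frac{539}{20} \approx -26.95$)
$X = - \frac{7}{116}$ ($X = 28 \left(- \frac{1}{464}\right) = - \frac{7}{116} \approx -0.060345$)
$\sqrt{J + X} = \sqrt{- \frac{539}{20} - \frac{7}{116}} = \sqrt{- \frac{7833}{290}} = \frac{i \sqrt{2271570}}{290}$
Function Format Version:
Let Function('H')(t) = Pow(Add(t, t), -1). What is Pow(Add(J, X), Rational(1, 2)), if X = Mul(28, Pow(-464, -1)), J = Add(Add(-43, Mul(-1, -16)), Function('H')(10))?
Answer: Mul(Rational(1, 290), I, Pow(2271570, Rational(1, 2))) ≈ Mul(5.1972, I)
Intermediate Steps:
Function('H')(t) = Mul(Rational(1, 2), Pow(t, -1)) (Function('H')(t) = Pow(Mul(2, t), -1) = Mul(Rational(1, 2), Pow(t, -1)))
J = Rational(-539, 20) (J = Add(Add(-43, Mul(-1, -16)), Mul(Rational(1, 2), Pow(10, -1))) = Add(Add(-43, 16), Mul(Rational(1, 2), Rational(1, 10))) = Add(-27, Rational(1, 20)) = Rational(-539, 20) ≈ -26.950)
X = Rational(-7, 116) (X = Mul(28, Rational(-1, 464)) = Rational(-7, 116) ≈ -0.060345)
Pow(Add(J, X), Rational(1, 2)) = Pow(Add(Rational(-539, 20), Rational(-7, 116)), Rational(1, 2)) = Pow(Rational(-7833, 290), Rational(1, 2)) = Mul(Rational(1, 290), I, Pow(2271570, Rational(1, 2)))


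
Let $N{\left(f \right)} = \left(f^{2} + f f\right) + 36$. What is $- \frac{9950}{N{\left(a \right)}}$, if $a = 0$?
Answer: $- \frac{4975}{18} \approx -276.39$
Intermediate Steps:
$N{\left(f \right)} = 36 + 2 f^{2}$ ($N{\left(f \right)} = \left(f^{2} + f^{2}\right) + 36 = 2 f^{2} + 36 = 36 + 2 f^{2}$)
$- \frac{9950}{N{\left(a \right)}} = - \frac{9950}{36 + 2 \cdot 0^{2}} = - \frac{9950}{36 + 2 \cdot 0} = - \frac{9950}{36 + 0} = - \frac{9950}{36} = \left(-9950\right) \frac{1}{36} = - \frac{4975}{18}$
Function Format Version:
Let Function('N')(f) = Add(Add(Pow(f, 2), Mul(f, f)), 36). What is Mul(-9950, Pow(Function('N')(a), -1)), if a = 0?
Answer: Rational(-4975, 18) ≈ -276.39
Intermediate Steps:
Function('N')(f) = Add(36, Mul(2, Pow(f, 2))) (Function('N')(f) = Add(Add(Pow(f, 2), Pow(f, 2)), 36) = Add(Mul(2, Pow(f, 2)), 36) = Add(36, Mul(2, Pow(f, 2))))
Mul(-9950, Pow(Function('N')(a), -1)) = Mul(-9950, Pow(Add(36, Mul(2, Pow(0, 2))), -1)) = Mul(-9950, Pow(Add(36, Mul(2, 0)), -1)) = Mul(-9950, Pow(Add(36, 0), -1)) = Mul(-9950, Pow(36, -1)) = Mul(-9950, Rational(1, 36)) = Rational(-4975, 18)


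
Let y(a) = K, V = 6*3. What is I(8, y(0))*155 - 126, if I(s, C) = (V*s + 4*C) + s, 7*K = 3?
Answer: 165898/7 ≈ 23700.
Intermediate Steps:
V = 18
K = 3/7 (K = (⅐)*3 = 3/7 ≈ 0.42857)
y(a) = 3/7
I(s, C) = 4*C + 19*s (I(s, C) = (18*s + 4*C) + s = (4*C + 18*s) + s = 4*C + 19*s)
I(8, y(0))*155 - 126 = (4*(3/7) + 19*8)*155 - 126 = (12/7 + 152)*155 - 126 = (1076/7)*155 - 126 = 166780/7 - 126 = 165898/7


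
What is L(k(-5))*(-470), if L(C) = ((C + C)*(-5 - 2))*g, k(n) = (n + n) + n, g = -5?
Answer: 493500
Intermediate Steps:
k(n) = 3*n (k(n) = 2*n + n = 3*n)
L(C) = 70*C (L(C) = ((C + C)*(-5 - 2))*(-5) = ((2*C)*(-7))*(-5) = -14*C*(-5) = 70*C)
L(k(-5))*(-470) = (70*(3*(-5)))*(-470) = (70*(-15))*(-470) = -1050*(-470) = 493500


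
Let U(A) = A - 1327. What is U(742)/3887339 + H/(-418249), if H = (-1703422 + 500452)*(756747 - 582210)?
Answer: 816196483133442045/1625875649411 ≈ 5.0200e+5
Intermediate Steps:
U(A) = -1327 + A
H = -209962774890 (H = -1202970*174537 = -209962774890)
U(742)/3887339 + H/(-418249) = (-1327 + 742)/3887339 - 209962774890/(-418249) = -585*1/3887339 - 209962774890*(-1/418249) = -585/3887339 + 209962774890/418249 = 816196483133442045/1625875649411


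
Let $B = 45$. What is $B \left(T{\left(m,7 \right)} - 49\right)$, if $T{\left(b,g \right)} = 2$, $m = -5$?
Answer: $-2115$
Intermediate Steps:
$B \left(T{\left(m,7 \right)} - 49\right) = 45 \left(2 - 49\right) = 45 \left(-47\right) = -2115$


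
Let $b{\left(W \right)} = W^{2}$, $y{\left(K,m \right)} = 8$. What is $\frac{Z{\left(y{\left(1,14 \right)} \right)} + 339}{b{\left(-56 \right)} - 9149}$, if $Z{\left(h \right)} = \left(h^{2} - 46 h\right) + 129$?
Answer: $- \frac{164}{6013} \approx -0.027274$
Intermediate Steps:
$Z{\left(h \right)} = 129 + h^{2} - 46 h$
$\frac{Z{\left(y{\left(1,14 \right)} \right)} + 339}{b{\left(-56 \right)} - 9149} = \frac{\left(129 + 8^{2} - 368\right) + 339}{\left(-56\right)^{2} - 9149} = \frac{\left(129 + 64 - 368\right) + 339}{3136 - 9149} = \frac{-175 + 339}{-6013} = 164 \left(- \frac{1}{6013}\right) = - \frac{164}{6013}$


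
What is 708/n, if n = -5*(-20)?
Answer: 177/25 ≈ 7.0800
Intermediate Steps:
n = 100
708/n = 708/100 = 708*(1/100) = 177/25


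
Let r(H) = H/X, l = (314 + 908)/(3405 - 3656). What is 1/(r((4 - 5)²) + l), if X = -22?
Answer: -5522/27135 ≈ -0.20350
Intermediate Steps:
l = -1222/251 (l = 1222/(-251) = 1222*(-1/251) = -1222/251 ≈ -4.8685)
r(H) = -H/22 (r(H) = H/(-22) = H*(-1/22) = -H/22)
1/(r((4 - 5)²) + l) = 1/(-(4 - 5)²/22 - 1222/251) = 1/(-1/22*(-1)² - 1222/251) = 1/(-1/22*1 - 1222/251) = 1/(-1/22 - 1222/251) = 1/(-27135/5522) = -5522/27135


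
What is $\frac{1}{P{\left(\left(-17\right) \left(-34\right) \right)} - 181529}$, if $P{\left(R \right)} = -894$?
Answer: $- \frac{1}{182423} \approx -5.4818 \cdot 10^{-6}$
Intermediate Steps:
$\frac{1}{P{\left(\left(-17\right) \left(-34\right) \right)} - 181529} = \frac{1}{-894 - 181529} = \frac{1}{-182423} = - \frac{1}{182423}$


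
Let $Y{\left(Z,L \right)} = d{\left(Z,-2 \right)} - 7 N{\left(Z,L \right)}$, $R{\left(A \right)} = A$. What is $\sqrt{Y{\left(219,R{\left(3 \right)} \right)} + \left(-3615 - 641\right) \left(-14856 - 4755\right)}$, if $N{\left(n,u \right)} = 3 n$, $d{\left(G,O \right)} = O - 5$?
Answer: $\sqrt{83459810} \approx 9135.6$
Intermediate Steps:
$d{\left(G,O \right)} = -5 + O$
$Y{\left(Z,L \right)} = -7 - 21 Z$ ($Y{\left(Z,L \right)} = \left(-5 - 2\right) - 7 \cdot 3 Z = -7 - 21 Z$)
$\sqrt{Y{\left(219,R{\left(3 \right)} \right)} + \left(-3615 - 641\right) \left(-14856 - 4755\right)} = \sqrt{\left(-7 - 4599\right) + \left(-3615 - 641\right) \left(-14856 - 4755\right)} = \sqrt{\left(-7 - 4599\right) - -83464416} = \sqrt{-4606 + 83464416} = \sqrt{83459810}$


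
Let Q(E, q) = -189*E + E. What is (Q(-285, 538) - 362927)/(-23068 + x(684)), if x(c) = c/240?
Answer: 6186940/461303 ≈ 13.412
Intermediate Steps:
Q(E, q) = -188*E
x(c) = c/240 (x(c) = c*(1/240) = c/240)
(Q(-285, 538) - 362927)/(-23068 + x(684)) = (-188*(-285) - 362927)/(-23068 + (1/240)*684) = (53580 - 362927)/(-23068 + 57/20) = -309347/(-461303/20) = -309347*(-20/461303) = 6186940/461303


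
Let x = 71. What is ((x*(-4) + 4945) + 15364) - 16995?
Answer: 3030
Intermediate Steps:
((x*(-4) + 4945) + 15364) - 16995 = ((71*(-4) + 4945) + 15364) - 16995 = ((-284 + 4945) + 15364) - 16995 = (4661 + 15364) - 16995 = 20025 - 16995 = 3030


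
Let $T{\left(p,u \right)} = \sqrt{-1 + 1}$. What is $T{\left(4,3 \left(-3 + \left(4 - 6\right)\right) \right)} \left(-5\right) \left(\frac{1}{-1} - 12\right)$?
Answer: $0$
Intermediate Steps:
$T{\left(p,u \right)} = 0$ ($T{\left(p,u \right)} = \sqrt{0} = 0$)
$T{\left(4,3 \left(-3 + \left(4 - 6\right)\right) \right)} \left(-5\right) \left(\frac{1}{-1} - 12\right) = 0 \left(-5\right) \left(\frac{1}{-1} - 12\right) = 0 \left(-1 - 12\right) = 0 \left(-13\right) = 0$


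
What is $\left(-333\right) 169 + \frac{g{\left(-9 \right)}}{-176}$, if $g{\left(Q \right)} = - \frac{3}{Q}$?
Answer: $- \frac{29714257}{528} \approx -56277.0$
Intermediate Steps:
$\left(-333\right) 169 + \frac{g{\left(-9 \right)}}{-176} = \left(-333\right) 169 + \frac{\left(-3\right) \frac{1}{-9}}{-176} = -56277 + \left(-3\right) \left(- \frac{1}{9}\right) \left(- \frac{1}{176}\right) = -56277 + \frac{1}{3} \left(- \frac{1}{176}\right) = -56277 - \frac{1}{528} = - \frac{29714257}{528}$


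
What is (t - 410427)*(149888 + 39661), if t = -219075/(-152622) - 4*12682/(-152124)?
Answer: -16724250744717397995/214976566 ≈ -7.7796e+10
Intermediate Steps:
t = 380266427/214976566 (t = -219075*(-1/152622) - 50728*(-1/152124) = 73025/50874 + 12682/38031 = 380266427/214976566 ≈ 1.7689)
(t - 410427)*(149888 + 39661) = (380266427/214976566 - 410427)*(149888 + 39661) = -88231806787255/214976566*189549 = -16724250744717397995/214976566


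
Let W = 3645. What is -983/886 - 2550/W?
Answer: -389489/215298 ≈ -1.8091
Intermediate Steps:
-983/886 - 2550/W = -983/886 - 2550/3645 = -983*1/886 - 2550*1/3645 = -983/886 - 170/243 = -389489/215298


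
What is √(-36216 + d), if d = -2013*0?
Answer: 6*I*√1006 ≈ 190.3*I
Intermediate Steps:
d = 0
√(-36216 + d) = √(-36216 + 0) = √(-36216) = 6*I*√1006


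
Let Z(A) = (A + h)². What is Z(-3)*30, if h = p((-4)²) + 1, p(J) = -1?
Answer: 270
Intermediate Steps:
h = 0 (h = -1 + 1 = 0)
Z(A) = A² (Z(A) = (A + 0)² = A²)
Z(-3)*30 = (-3)²*30 = 9*30 = 270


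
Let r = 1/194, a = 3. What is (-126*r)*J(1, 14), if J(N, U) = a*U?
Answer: -2646/97 ≈ -27.278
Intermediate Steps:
r = 1/194 ≈ 0.0051546
J(N, U) = 3*U
(-126*r)*J(1, 14) = (-126*1/194)*(3*14) = -63/97*42 = -2646/97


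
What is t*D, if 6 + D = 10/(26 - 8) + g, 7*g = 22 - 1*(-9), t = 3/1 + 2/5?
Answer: -1088/315 ≈ -3.4540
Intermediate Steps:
t = 17/5 (t = 3*1 + 2*(⅕) = 3 + ⅖ = 17/5 ≈ 3.4000)
g = 31/7 (g = (22 - 1*(-9))/7 = (22 + 9)/7 = (⅐)*31 = 31/7 ≈ 4.4286)
D = -64/63 (D = -6 + (10/(26 - 8) + 31/7) = -6 + (10/18 + 31/7) = -6 + ((1/18)*10 + 31/7) = -6 + (5/9 + 31/7) = -6 + 314/63 = -64/63 ≈ -1.0159)
t*D = (17/5)*(-64/63) = -1088/315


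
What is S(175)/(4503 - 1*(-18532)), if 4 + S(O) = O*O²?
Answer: 5359371/23035 ≈ 232.66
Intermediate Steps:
S(O) = -4 + O³ (S(O) = -4 + O*O² = -4 + O³)
S(175)/(4503 - 1*(-18532)) = (-4 + 175³)/(4503 - 1*(-18532)) = (-4 + 5359375)/(4503 + 18532) = 5359371/23035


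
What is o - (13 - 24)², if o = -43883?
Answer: -44004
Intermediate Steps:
o - (13 - 24)² = -43883 - (13 - 24)² = -43883 - 1*(-11)² = -43883 - 1*121 = -43883 - 121 = -44004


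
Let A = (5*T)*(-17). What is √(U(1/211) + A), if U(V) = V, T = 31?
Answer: 36*I*√90519/211 ≈ 51.332*I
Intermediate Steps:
A = -2635 (A = (5*31)*(-17) = 155*(-17) = -2635)
√(U(1/211) + A) = √(1/211 - 2635) = √(-555984/211) = 36*I*√90519/211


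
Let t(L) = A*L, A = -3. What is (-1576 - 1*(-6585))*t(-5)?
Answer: 75135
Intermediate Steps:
t(L) = -3*L
(-1576 - 1*(-6585))*t(-5) = (-1576 - 1*(-6585))*(-3*(-5)) = (-1576 + 6585)*15 = 5009*15 = 75135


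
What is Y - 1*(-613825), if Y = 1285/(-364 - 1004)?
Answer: 839711315/1368 ≈ 6.1382e+5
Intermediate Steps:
Y = -1285/1368 (Y = 1285/(-1368) = 1285*(-1/1368) = -1285/1368 ≈ -0.93933)
Y - 1*(-613825) = -1285/1368 - 1*(-613825) = -1285/1368 + 613825 = 839711315/1368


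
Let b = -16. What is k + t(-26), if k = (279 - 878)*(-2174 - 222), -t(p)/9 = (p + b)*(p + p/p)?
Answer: 1425754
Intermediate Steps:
t(p) = -9*(1 + p)*(-16 + p) (t(p) = -9*(p - 16)*(p + p/p) = -9*(-16 + p)*(p + 1) = -9*(-16 + p)*(1 + p) = -9*(1 + p)*(-16 + p))
k = 1435204 (k = -599*(-2396) = 1435204)
k + t(-26) = 1435204 + (144 - 9*(-26)² + 135*(-26)) = 1435204 + (144 - 9*676 - 3510) = 1435204 + (144 - 6084 - 3510) = 1435204 - 9450 = 1425754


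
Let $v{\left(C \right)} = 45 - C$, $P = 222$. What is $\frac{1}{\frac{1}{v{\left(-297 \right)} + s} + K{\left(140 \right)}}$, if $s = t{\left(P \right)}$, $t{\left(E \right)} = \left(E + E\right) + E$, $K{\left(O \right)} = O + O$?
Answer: $\frac{1008}{282241} \approx 0.0035714$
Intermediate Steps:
$K{\left(O \right)} = 2 O$
$t{\left(E \right)} = 3 E$ ($t{\left(E \right)} = 2 E + E = 3 E$)
$s = 666$ ($s = 3 \cdot 222 = 666$)
$\frac{1}{\frac{1}{v{\left(-297 \right)} + s} + K{\left(140 \right)}} = \frac{1}{\frac{1}{\left(45 - -297\right) + 666} + 2 \cdot 140} = \frac{1}{\frac{1}{\left(45 + 297\right) + 666} + 280} = \frac{1}{\frac{1}{342 + 666} + 280} = \frac{1}{\frac{1}{1008} + 280} = \frac{1}{\frac{282241}{1008}} = \frac{1008}{282241}$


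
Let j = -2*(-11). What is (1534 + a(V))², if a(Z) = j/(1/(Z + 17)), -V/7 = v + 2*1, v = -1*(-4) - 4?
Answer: 2560000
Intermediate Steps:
j = 22
v = 0 (v = 4 - 4 = 0)
V = -14 (V = -7*(0 + 2*1) = -7*(0 + 2) = -7*2 = -14)
a(Z) = 374 + 22*Z (a(Z) = 22/(1/(Z + 17)) = 22/(1/(17 + Z)) = 22*(17 + Z) = 374 + 22*Z)
(1534 + a(V))² = (1534 + (374 + 22*(-14)))² = (1534 + (374 - 308))² = (1534 + 66)² = 1600² = 2560000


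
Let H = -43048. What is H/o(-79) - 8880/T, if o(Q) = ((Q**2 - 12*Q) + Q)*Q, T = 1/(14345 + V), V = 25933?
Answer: -100449449179276/280845 ≈ -3.5767e+8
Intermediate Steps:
T = 1/40278 (T = 1/(14345 + 25933) = 1/40278 ≈ 2.4827e-5)
o(Q) = Q*(Q**2 - 11*Q) (o(Q) = (Q**2 - 11*Q)*Q = Q*(Q**2 - 11*Q))
H/o(-79) - 8880/T = -43048*1/(6241*(-11 - 79)) - 8880/1/40278 = -43048/(6241*(-90)) - 8880*40278 = -43048/(-561690) - 357668640 = -43048*(-1/561690) - 357668640 = 21524/280845 - 357668640 = -100449449179276/280845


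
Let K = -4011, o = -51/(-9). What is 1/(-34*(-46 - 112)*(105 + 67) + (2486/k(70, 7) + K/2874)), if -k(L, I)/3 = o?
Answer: 16286/15045599107 ≈ 1.0824e-6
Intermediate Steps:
o = 17/3 (o = -51*(-1/9) = 17/3 ≈ 5.6667)
k(L, I) = -17 (k(L, I) = -3*17/3 = -17)
1/(-34*(-46 - 112)*(105 + 67) + (2486/k(70, 7) + K/2874)) = 1/(-34*(-46 - 112)*(105 + 67) + (2486/(-17) - 4011/2874)) = 1/(-(-5372)*172 + (2486*(-1/17) - 4011*1/2874)) = 1/(-34*(-27176) + (-2486/17 - 1337/958)) = 1/(923984 - 2404317/16286) = 1/(15045599107/16286) = 16286/15045599107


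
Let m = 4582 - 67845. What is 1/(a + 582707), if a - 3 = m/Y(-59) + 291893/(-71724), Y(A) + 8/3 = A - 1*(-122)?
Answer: 12982044/7551101600371 ≈ 1.7192e-6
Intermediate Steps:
Y(A) = 358/3 + A (Y(A) = -8/3 + (A - 1*(-122)) = -8/3 + (A + 122) = -8/3 + (122 + A) = 358/3 + A)
m = -63263
a = -13626312737/12982044 (a = 3 + (-63263/(358/3 - 59) + 291893/(-71724)) = 3 + (-63263/181/3 + 291893*(-1/71724)) = 3 + (-63263*3/181 - 291893/71724) = 3 + (-189789/181 - 291893/71724) = 3 - 13665258869/12982044 = -13626312737/12982044 ≈ -1049.6)
1/(a + 582707) = 1/(-13626312737/12982044 + 582707) = 1/(7551101600371/12982044) = 12982044/7551101600371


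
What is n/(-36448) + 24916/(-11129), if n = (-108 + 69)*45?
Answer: -888606973/405629792 ≈ -2.1907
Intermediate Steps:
n = -1755 (n = -39*45 = -1755)
n/(-36448) + 24916/(-11129) = -1755/(-36448) + 24916/(-11129) = -1755*(-1/36448) + 24916*(-1/11129) = 1755/36448 - 24916/11129 = -888606973/405629792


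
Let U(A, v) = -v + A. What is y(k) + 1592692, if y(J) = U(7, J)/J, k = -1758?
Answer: 2799950771/1758 ≈ 1.5927e+6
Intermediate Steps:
U(A, v) = A - v
y(J) = (7 - J)/J
y(k) + 1592692 = (7 - 1*(-1758))/(-1758) + 1592692 = -(7 + 1758)/1758 + 1592692 = -1/1758*1765 + 1592692 = -1765/1758 + 1592692 = 2799950771/1758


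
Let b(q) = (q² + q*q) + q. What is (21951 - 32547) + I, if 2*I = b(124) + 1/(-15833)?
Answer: 153326771/31666 ≈ 4842.0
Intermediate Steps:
b(q) = q + 2*q² (b(q) = (q² + q²) + q = 2*q² + q = q + 2*q²)
I = 488859707/31666 (I = (124*(1 + 2*124) + 1/(-15833))/2 = (124*(1 + 248) - 1/15833)/2 = (124*249 - 1/15833)/2 = (30876 - 1/15833)/2 = (½)*(488859707/15833) = 488859707/31666 ≈ 15438.)
(21951 - 32547) + I = (21951 - 32547) + 488859707/31666 = -10596 + 488859707/31666 = 153326771/31666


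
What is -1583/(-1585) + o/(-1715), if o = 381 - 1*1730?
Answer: 970602/543655 ≈ 1.7853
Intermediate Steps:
o = -1349 (o = 381 - 1730 = -1349)
-1583/(-1585) + o/(-1715) = -1583/(-1585) - 1349/(-1715) = -1583*(-1/1585) - 1349*(-1/1715) = 1583/1585 + 1349/1715 = 970602/543655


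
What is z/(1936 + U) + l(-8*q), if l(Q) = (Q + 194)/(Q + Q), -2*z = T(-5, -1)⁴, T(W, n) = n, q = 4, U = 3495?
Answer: -439927/173792 ≈ -2.5313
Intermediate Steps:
z = -½ (z = -½*(-1)⁴ = -½*1 = -½ ≈ -0.50000)
l(Q) = (194 + Q)/(2*Q) (l(Q) = (194 + Q)/((2*Q)) = (194 + Q)*(1/(2*Q)) = (194 + Q)/(2*Q))
z/(1936 + U) + l(-8*q) = -1/(2*(1936 + 3495)) + (194 - 8*4)/(2*((-8*4))) = -½/5431 + (½)*(194 - 32)/(-32) = -½*1/5431 + (½)*(-1/32)*162 = -1/10862 - 81/32 = -439927/173792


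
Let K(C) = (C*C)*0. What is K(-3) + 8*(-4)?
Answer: -32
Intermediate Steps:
K(C) = 0 (K(C) = C**2*0 = 0)
K(-3) + 8*(-4) = 0 + 8*(-4) = 0 - 32 = -32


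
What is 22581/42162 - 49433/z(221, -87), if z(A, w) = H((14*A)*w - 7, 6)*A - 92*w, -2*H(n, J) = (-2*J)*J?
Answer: -287300231/112150920 ≈ -2.5617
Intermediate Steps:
H(n, J) = J² (H(n, J) = -(-2*J)*J/2 = -(-1)*J² = J²)
z(A, w) = -92*w + 36*A (z(A, w) = 6²*A - 92*w = 36*A - 92*w = -92*w + 36*A)
22581/42162 - 49433/z(221, -87) = 22581/42162 - 49433/(-92*(-87) + 36*221) = 22581*(1/42162) - 49433/(8004 + 7956) = 7527/14054 - 49433/15960 = -287300231/112150920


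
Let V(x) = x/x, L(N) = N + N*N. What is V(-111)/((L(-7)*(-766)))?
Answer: -1/32172 ≈ -3.1083e-5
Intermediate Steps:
L(N) = N + N**2
V(x) = 1
V(-111)/((L(-7)*(-766))) = 1/(-7*(1 - 7)*(-766)) = 1/(-7*(-6)*(-766)) = 1/(42*(-766)) = 1/(-32172) = 1*(-1/32172) = -1/32172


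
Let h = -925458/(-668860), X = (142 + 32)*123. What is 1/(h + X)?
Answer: 334430/7157933589 ≈ 4.6722e-5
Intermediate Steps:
X = 21402 (X = 174*123 = 21402)
h = 462729/334430 (h = -925458*(-1/668860) = 462729/334430 ≈ 1.3836)
1/(h + X) = 1/(462729/334430 + 21402) = 1/(7157933589/334430) = 334430/7157933589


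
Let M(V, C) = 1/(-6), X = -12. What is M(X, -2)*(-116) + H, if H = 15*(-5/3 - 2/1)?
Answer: -107/3 ≈ -35.667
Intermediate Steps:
M(V, C) = -⅙
H = -55 (H = 15*(-5*⅓ - 2*1) = 15*(-5/3 - 2) = 15*(-11/3) = -55)
M(X, -2)*(-116) + H = -⅙*(-116) - 55 = 58/3 - 55 = -107/3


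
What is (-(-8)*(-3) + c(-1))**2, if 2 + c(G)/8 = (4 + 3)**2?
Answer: 123904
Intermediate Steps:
c(G) = 376 (c(G) = -16 + 8*(4 + 3)**2 = -16 + 8*7**2 = -16 + 8*49 = -16 + 392 = 376)
(-(-8)*(-3) + c(-1))**2 = (-(-8)*(-3) + 376)**2 = (-8*3 + 376)**2 = (-24 + 376)**2 = 352**2 = 123904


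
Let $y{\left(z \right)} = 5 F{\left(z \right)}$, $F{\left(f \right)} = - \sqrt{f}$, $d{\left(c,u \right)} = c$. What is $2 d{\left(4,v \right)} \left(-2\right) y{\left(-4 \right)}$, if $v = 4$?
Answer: $160 i \approx 160.0 i$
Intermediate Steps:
$y{\left(z \right)} = - 5 \sqrt{z}$ ($y{\left(z \right)} = 5 \left(- \sqrt{z}\right) = - 5 \sqrt{z}$)
$2 d{\left(4,v \right)} \left(-2\right) y{\left(-4 \right)} = 2 \cdot 4 \left(-2\right) \left(- 5 \sqrt{-4}\right) = 8 \left(-2\right) \left(- 5 \cdot 2 i\right) = - 16 \left(- 10 i\right) = 160 i$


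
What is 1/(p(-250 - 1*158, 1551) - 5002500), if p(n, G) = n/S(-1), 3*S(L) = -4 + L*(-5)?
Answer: -1/5003724 ≈ -1.9985e-7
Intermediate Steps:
S(L) = -4/3 - 5*L/3 (S(L) = (-4 + L*(-5))/3 = (-4 - 5*L)/3 = -4/3 - 5*L/3)
p(n, G) = 3*n (p(n, G) = n/(-4/3 - 5/3*(-1)) = n/(-4/3 + 5/3) = n/(1/3) = n*3 = 3*n)
1/(p(-250 - 1*158, 1551) - 5002500) = 1/(3*(-250 - 1*158) - 5002500) = 1/(3*(-250 - 158) - 5002500) = 1/(3*(-408) - 5002500) = 1/(-1224 - 5002500) = 1/(-5003724) = -1/5003724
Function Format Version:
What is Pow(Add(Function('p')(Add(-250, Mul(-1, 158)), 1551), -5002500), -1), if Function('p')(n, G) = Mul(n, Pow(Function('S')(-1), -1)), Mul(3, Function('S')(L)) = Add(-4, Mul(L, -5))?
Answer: Rational(-1, 5003724) ≈ -1.9985e-7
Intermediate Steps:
Function('S')(L) = Add(Rational(-4, 3), Mul(Rational(-5, 3), L)) (Function('S')(L) = Mul(Rational(1, 3), Add(-4, Mul(L, -5))) = Mul(Rational(1, 3), Add(-4, Mul(-5, L))) = Add(Rational(-4, 3), Mul(Rational(-5, 3), L)))
Function('p')(n, G) = Mul(3, n) (Function('p')(n, G) = Mul(n, Pow(Add(Rational(-4, 3), Mul(Rational(-5, 3), -1)), -1)) = Mul(n, Pow(Add(Rational(-4, 3), Rational(5, 3)), -1)) = Mul(n, Pow(Rational(1, 3), -1)) = Mul(n, 3) = Mul(3, n))
Pow(Add(Function('p')(Add(-250, Mul(-1, 158)), 1551), -5002500), -1) = Pow(Add(Mul(3, Add(-250, Mul(-1, 158))), -5002500), -1) = Pow(Add(Mul(3, Add(-250, -158)), -5002500), -1) = Pow(Add(Mul(3, -408), -5002500), -1) = Pow(Add(-1224, -5002500), -1) = Pow(-5003724, -1) = Rational(-1, 5003724)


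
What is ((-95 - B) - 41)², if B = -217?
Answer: 6561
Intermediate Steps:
((-95 - B) - 41)² = ((-95 - 1*(-217)) - 41)² = ((-95 + 217) - 41)² = (122 - 41)² = 81² = 6561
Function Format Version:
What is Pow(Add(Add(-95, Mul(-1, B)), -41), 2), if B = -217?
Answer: 6561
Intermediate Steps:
Pow(Add(Add(-95, Mul(-1, B)), -41), 2) = Pow(Add(Add(-95, Mul(-1, -217)), -41), 2) = Pow(Add(Add(-95, 217), -41), 2) = Pow(Add(122, -41), 2) = Pow(81, 2) = 6561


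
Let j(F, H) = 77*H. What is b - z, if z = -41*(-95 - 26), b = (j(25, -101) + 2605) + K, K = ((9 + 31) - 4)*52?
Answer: -8261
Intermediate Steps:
K = 1872 (K = (40 - 4)*52 = 36*52 = 1872)
b = -3300 (b = (77*(-101) + 2605) + 1872 = (-7777 + 2605) + 1872 = -5172 + 1872 = -3300)
z = 4961 (z = -41*(-121) = 4961)
b - z = -3300 - 1*4961 = -3300 - 4961 = -8261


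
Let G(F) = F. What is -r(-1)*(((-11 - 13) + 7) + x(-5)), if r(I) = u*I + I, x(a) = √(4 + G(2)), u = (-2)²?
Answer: -85 + 5*√6 ≈ -72.753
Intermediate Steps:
u = 4
x(a) = √6 (x(a) = √(4 + 2) = √6)
r(I) = 5*I (r(I) = 4*I + I = 5*I)
-r(-1)*(((-11 - 13) + 7) + x(-5)) = -5*(-1)*(((-11 - 13) + 7) + √6) = -(-5)*((-24 + 7) + √6) = -(-5)*(-17 + √6) = -(85 - 5*√6) = -85 + 5*√6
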